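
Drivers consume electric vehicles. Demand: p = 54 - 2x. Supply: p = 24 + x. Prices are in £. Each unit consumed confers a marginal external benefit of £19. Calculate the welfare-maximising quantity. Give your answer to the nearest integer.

Social marginal benefit = demand + MEB = 73 - 2x.
Set SMB = MC: 73 - 2x = 24 + x → x* = 16.3333.

x* = 16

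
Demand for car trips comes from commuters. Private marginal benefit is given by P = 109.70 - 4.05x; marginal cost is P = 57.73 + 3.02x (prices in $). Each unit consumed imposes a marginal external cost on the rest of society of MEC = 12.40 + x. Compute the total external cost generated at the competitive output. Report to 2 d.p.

Market equilibrium (private): 57.73 + 3.02x = 109.70 - 4.05x → x_m = 7.3508.
Total external cost = ∫₀^{x_m} (12.40 + 1.00x) dx = 12.40×7.3508 + ½×1.00×7.3508² = 118.1671.

$118.17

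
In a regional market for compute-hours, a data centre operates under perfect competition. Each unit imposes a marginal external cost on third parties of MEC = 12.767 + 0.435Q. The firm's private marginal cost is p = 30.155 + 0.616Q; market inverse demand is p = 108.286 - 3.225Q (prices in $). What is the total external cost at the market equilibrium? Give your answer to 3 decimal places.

Market equilibrium (private): 30.155 + 0.616Q = 108.286 - 3.225Q → Q_m = 20.3413.
Total external cost = ∫₀^{Q_m} (12.767 + 0.435Q) dQ = 12.767×20.3413 + ½×0.435×20.3413² = 349.6920.

$349.692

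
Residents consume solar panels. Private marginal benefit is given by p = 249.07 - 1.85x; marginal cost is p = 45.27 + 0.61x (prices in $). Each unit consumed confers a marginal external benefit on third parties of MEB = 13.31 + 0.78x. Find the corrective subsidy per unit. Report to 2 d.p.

Social marginal benefit = demand + MEB = 262.38 - 1.07x.
Set SMB = MC: 262.38 - 1.07x = 45.27 + 0.61x → x* = 129.2321.
The Pigouvian subsidy equals MEB at x*: 13.31 + 0.78×129.2321 = 114.1110.

subsidy = $114.11 per unit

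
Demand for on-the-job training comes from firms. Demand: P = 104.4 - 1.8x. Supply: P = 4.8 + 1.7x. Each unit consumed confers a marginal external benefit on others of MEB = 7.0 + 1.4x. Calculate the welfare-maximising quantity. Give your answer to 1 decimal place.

Social marginal benefit = demand + MEB = 111.4 - 0.4x.
Set SMB = MC: 111.4 - 0.4x = 4.8 + 1.7x → x* = 50.7619.

x* = 50.8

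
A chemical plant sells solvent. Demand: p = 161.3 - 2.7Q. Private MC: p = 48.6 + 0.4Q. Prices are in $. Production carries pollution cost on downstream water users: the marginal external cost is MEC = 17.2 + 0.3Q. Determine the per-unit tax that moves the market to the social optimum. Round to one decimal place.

Social marginal cost = private MC + MEC = 65.8 + 0.7Q.
Set SMC = demand: 65.8 + 0.7Q = 161.3 - 2.7Q → Q* = 28.0882.
The Pigouvian tax equals MEC at Q*: 17.2 + 0.3×28.0882 = 25.6265.

tax = $25.6 per unit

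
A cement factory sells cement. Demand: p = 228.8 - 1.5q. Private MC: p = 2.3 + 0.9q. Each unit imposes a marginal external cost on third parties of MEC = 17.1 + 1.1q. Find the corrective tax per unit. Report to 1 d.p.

tax = 82.9 per unit

Social marginal cost = private MC + MEC = 19.4 + 2.0q.
Set SMC = demand: 19.4 + 2.0q = 228.8 - 1.5q → q* = 59.8286.
The Pigouvian tax equals MEC at q*: 17.1 + 1.1×59.8286 = 82.9115.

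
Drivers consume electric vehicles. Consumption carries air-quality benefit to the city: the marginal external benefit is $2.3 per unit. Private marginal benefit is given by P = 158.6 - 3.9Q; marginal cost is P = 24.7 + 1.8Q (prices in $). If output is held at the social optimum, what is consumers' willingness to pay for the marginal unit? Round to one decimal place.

Social marginal benefit = demand + MEB = 160.9 - 3.9Q.
Set SMB = MC: 160.9 - 3.9Q = 24.7 + 1.8Q → Q* = 23.8947.
Consumer price on the demand curve at Q*: 158.6 − 3.9×23.8947 = 65.4107.

P = $65.4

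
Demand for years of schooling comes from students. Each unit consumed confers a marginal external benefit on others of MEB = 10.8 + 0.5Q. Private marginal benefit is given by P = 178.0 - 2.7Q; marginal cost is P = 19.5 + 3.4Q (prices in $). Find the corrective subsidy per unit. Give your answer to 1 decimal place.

Social marginal benefit = demand + MEB = 188.8 - 2.2Q.
Set SMB = MC: 188.8 - 2.2Q = 19.5 + 3.4Q → Q* = 30.2321.
The Pigouvian subsidy equals MEB at Q*: 10.8 + 0.5×30.2321 = 25.9161.

subsidy = $25.9 per unit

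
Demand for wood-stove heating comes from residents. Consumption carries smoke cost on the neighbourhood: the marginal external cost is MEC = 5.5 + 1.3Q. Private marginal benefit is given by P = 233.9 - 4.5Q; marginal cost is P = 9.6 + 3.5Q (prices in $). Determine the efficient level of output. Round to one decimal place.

Social marginal benefit = demand − MEC = 228.4 - 5.8Q.
Set SMB = MC: 228.4 - 5.8Q = 9.6 + 3.5Q → Q* = 23.5269.

Q* = 23.5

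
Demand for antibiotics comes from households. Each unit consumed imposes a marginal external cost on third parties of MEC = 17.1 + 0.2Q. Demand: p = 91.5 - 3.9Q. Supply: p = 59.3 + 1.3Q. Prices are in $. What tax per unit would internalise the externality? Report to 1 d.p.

Social marginal benefit = demand − MEC = 74.4 - 4.1Q.
Set SMB = MC: 74.4 - 4.1Q = 59.3 + 1.3Q → Q* = 2.7963.
The Pigouvian tax equals MEC at Q*: 17.1 + 0.2×2.7963 = 17.6593.

tax = $17.7 per unit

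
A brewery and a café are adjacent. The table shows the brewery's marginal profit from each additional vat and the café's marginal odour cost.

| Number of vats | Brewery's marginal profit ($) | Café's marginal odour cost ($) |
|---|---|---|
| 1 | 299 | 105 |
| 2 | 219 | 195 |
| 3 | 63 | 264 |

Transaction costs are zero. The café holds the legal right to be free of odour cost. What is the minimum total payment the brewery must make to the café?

$300

Efficient level: marginal profit ≥ marginal odour cost through level 2, so k* = 2.
With the café holding the right, the brewery must at least compensate total damage at k*: 105 + 195 = 300.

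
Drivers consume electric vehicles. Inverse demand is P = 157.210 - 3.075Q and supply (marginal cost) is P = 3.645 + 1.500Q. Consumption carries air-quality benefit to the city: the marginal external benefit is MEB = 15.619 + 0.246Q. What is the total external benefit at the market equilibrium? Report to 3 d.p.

662.851

Market equilibrium (private): 3.645 + 1.500Q = 157.210 - 3.075Q → Q_m = 33.5661.
Total external benefit = ∫₀^{Q_m} (15.619 + 0.246Q) dQ = 15.619×33.5661 + ½×0.246×33.5661² = 662.8509.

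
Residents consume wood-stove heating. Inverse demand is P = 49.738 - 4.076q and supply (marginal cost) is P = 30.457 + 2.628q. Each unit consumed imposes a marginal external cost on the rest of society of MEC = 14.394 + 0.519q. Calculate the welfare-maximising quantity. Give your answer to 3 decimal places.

Social marginal benefit = demand − MEC = 35.344 - 4.595q.
Set SMB = MC: 35.344 - 4.595q = 30.457 + 2.628q → q* = 0.6766.

q* = 0.677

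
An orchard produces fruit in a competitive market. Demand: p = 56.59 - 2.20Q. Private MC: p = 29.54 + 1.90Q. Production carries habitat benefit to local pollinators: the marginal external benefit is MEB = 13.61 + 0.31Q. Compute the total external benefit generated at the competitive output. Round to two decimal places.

96.54

Market equilibrium (private): 29.54 + 1.90Q = 56.59 - 2.20Q → Q_m = 6.5976.
Total external benefit = ∫₀^{Q_m} (13.61 + 0.31Q) dQ = 13.61×6.5976 + ½×0.31×6.5976² = 96.5402.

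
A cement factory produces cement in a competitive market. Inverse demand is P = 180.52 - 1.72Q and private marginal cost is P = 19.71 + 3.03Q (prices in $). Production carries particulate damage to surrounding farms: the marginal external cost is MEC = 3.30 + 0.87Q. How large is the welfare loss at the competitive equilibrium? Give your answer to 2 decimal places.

Market equilibrium (private): 19.71 + 3.03Q = 180.52 - 1.72Q → Q_m = 33.8547.
Social marginal cost = private MC + MEC = 23.01 + 3.90Q.
Set SMC = demand: 23.01 + 3.90Q = 180.52 - 1.72Q → Q* = 28.0267.
The loss is the area between SMC and demand from Q* to Q_m; with linear curves that's a triangle of height MEC(Q_m).
DWL = ½ × 5.8280 × 32.7536 = 95.4440.

DWL = $95.44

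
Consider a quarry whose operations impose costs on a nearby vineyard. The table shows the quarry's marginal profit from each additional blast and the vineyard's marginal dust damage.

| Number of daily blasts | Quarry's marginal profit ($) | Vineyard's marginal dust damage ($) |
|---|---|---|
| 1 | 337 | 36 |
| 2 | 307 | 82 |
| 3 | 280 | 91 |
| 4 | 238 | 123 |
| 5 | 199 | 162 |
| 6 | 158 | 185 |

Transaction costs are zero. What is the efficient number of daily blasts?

5

Bargaining reaches the level where marginal profit last exceeds marginal dust damage.
That holds through level 5 (199 ≥ 162) but not at 6 (158 < 185).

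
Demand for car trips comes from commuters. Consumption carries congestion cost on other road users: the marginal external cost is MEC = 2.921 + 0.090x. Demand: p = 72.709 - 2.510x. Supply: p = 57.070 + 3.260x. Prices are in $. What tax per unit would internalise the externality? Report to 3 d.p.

Social marginal benefit = demand − MEC = 69.788 - 2.600x.
Set SMB = MC: 69.788 - 2.600x = 57.070 + 3.260x → x* = 2.1703.
The Pigouvian tax equals MEC at x*: 2.921 + 0.090×2.1703 = 3.1163.

tax = $3.116 per unit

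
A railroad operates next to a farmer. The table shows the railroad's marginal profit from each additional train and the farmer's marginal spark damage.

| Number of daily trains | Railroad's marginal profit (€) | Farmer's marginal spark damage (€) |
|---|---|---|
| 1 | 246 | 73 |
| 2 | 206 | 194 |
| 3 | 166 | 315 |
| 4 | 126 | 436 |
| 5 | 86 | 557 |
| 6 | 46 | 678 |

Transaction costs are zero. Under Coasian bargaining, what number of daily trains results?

2

Bargaining reaches the level where marginal profit last exceeds marginal spark damage.
That holds through level 2 (206 ≥ 194) but not at 3 (166 < 315).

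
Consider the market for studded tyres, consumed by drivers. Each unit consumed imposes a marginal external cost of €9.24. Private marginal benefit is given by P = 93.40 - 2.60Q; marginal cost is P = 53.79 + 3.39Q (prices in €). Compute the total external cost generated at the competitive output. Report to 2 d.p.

€61.10

Market equilibrium (private): 53.79 + 3.39Q = 93.40 - 2.60Q → Q_m = 6.6127.
Total external cost = MEC × Q_m = 9.24 × 6.6127 = 61.1013.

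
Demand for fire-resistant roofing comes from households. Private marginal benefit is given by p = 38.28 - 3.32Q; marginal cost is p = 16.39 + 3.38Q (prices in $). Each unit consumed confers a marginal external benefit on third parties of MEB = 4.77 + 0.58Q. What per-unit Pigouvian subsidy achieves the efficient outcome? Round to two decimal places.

subsidy = $7.30 per unit

Social marginal benefit = demand + MEB = 43.05 - 2.74Q.
Set SMB = MC: 43.05 - 2.74Q = 16.39 + 3.38Q → Q* = 4.3562.
The Pigouvian subsidy equals MEB at Q*: 4.77 + 0.58×4.3562 = 7.2966.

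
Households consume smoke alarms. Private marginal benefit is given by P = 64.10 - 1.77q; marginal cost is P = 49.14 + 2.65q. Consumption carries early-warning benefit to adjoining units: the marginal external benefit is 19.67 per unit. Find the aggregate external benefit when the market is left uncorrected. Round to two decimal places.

66.58

Market equilibrium (private): 49.14 + 2.65q = 64.10 - 1.77q → q_m = 3.3846.
Total external benefit = MEB × q_m = 19.67 × 3.3846 = 66.5751.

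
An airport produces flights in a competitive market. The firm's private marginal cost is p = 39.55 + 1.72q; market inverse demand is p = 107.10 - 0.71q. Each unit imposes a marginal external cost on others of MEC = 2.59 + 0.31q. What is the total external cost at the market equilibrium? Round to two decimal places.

191.77

Market equilibrium (private): 39.55 + 1.72q = 107.10 - 0.71q → q_m = 27.7984.
Total external cost = ∫₀^{q_m} (2.59 + 0.31q) dq = 2.59×27.7984 + ½×0.31×27.7984² = 191.7743.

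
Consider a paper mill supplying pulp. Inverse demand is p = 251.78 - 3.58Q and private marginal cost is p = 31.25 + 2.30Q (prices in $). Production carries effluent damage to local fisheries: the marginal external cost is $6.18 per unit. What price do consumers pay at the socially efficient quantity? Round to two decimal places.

P = $121.27

Social marginal cost = private MC + MEC = 37.43 + 2.30Q.
Set SMC = demand: 37.43 + 2.30Q = 251.78 - 3.58Q → Q* = 36.4541.
Consumer price on the demand curve at Q*: 251.78 − 3.58×36.4541 = 121.2743.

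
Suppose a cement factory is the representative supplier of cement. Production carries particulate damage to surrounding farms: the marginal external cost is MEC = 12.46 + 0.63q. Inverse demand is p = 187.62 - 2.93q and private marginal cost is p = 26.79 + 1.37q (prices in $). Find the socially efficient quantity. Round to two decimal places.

q* = 30.10

Social marginal cost = private MC + MEC = 39.25 + 2.00q.
Set SMC = demand: 39.25 + 2.00q = 187.62 - 2.93q → q* = 30.0953.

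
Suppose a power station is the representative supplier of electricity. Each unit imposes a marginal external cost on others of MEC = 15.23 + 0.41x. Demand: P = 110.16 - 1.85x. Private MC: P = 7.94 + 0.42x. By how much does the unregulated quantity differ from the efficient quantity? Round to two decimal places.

Market equilibrium (private): 7.94 + 0.42x = 110.16 - 1.85x → x_m = 45.0308.
Social marginal cost = private MC + MEC = 23.17 + 0.83x.
Set SMC = demand: 23.17 + 0.83x = 110.16 - 1.85x → x* = 32.4590.
Gap = |45.0308 − 32.4590| = 12.5718.

12.57 units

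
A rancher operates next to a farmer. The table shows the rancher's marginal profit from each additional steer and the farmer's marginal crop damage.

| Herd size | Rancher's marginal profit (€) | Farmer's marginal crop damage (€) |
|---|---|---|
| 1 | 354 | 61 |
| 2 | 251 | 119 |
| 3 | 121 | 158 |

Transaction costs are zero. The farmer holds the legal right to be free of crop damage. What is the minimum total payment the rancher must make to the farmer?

€180

Efficient level: marginal profit ≥ marginal crop damage through level 2, so k* = 2.
With the farmer holding the right, the rancher must at least compensate total damage at k*: 61 + 119 = 180.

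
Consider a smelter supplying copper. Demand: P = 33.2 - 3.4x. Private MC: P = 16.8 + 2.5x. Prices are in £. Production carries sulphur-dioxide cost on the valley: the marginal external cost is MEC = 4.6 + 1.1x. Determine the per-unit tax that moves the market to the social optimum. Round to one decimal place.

Social marginal cost = private MC + MEC = 21.4 + 3.6x.
Set SMC = demand: 21.4 + 3.6x = 33.2 - 3.4x → x* = 1.6857.
The Pigouvian tax equals MEC at x*: 4.6 + 1.1×1.6857 = 6.4543.

tax = £6.5 per unit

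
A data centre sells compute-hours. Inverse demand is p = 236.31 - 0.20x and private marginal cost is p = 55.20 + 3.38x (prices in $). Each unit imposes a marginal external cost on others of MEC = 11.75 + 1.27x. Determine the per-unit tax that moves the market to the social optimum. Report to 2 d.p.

tax = $56.10 per unit

Social marginal cost = private MC + MEC = 66.95 + 4.65x.
Set SMC = demand: 66.95 + 4.65x = 236.31 - 0.20x → x* = 34.9196.
The Pigouvian tax equals MEC at x*: 11.75 + 1.27×34.9196 = 56.0979.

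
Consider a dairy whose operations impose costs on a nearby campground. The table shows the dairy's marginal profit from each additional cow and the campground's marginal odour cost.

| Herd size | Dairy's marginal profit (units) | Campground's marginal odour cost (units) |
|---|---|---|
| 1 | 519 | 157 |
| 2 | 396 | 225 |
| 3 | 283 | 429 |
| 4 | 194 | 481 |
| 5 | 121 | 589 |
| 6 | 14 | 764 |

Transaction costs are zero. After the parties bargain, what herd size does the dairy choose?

Bargaining reaches the level where marginal profit last exceeds marginal odour cost.
That holds through level 2 (396 ≥ 225) but not at 3 (283 < 429).

2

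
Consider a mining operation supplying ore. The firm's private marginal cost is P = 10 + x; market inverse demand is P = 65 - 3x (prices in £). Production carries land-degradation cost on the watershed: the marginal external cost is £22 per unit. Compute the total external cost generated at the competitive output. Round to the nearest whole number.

Market equilibrium (private): 10 + x = 65 - 3x → x_m = 13.7500.
Total external cost = MEC × x_m = 22 × 13.7500 = 302.5000.

£303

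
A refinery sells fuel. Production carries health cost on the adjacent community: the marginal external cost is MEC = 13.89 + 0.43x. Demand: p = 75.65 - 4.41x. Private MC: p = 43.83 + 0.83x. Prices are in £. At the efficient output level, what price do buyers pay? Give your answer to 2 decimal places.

Social marginal cost = private MC + MEC = 57.72 + 1.26x.
Set SMC = demand: 57.72 + 1.26x = 75.65 - 4.41x → x* = 3.1623.
Consumer price on the demand curve at x*: 75.65 − 4.41×3.1623 = 61.7043.

P = £61.70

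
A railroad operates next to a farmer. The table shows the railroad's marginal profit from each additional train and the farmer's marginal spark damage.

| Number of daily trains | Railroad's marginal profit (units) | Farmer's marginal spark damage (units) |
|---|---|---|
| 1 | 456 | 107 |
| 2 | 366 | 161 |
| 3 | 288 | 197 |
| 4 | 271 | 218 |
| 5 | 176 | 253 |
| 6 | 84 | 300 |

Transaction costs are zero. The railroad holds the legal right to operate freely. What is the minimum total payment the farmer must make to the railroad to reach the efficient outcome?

260

Left alone the railroad would choose level 6 (marginal profit stays positive).
Efficient level: k* = 4 (marginal profit ≥ marginal spark damage through 4).
The farmer must at least cover the railroad's forgone profit from cutting 6→4: 176 + 84 = 260.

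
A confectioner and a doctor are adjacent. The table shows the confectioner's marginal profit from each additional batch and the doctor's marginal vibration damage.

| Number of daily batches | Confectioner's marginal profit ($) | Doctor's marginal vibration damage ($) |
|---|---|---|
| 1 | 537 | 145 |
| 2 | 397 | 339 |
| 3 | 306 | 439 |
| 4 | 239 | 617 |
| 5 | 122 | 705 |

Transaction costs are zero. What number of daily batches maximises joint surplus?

Bargaining reaches the level where marginal profit last exceeds marginal vibration damage.
That holds through level 2 (397 ≥ 339) but not at 3 (306 < 439).

2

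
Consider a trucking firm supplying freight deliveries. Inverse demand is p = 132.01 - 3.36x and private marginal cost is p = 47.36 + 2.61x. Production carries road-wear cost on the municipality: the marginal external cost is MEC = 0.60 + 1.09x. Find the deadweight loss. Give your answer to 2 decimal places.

Market equilibrium (private): 47.36 + 2.61x = 132.01 - 3.36x → x_m = 14.1792.
Social marginal cost = private MC + MEC = 47.96 + 3.70x.
Set SMC = demand: 47.96 + 3.70x = 132.01 - 3.36x → x* = 11.9051.
The welfare-loss triangle has base |x_m − x*| and height MEC(x_m) (the vertical gap between SMC and demand is zero at x* and MEC at x_m).
DWL = ½ × 2.2741 × 16.0554 = 18.2558.

DWL = 18.26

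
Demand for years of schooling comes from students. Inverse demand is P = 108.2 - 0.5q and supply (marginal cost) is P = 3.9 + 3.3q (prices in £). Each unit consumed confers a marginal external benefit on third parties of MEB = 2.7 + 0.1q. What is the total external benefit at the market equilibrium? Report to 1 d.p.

Market equilibrium (private): 3.9 + 3.3q = 108.2 - 0.5q → q_m = 27.4474.
Total external benefit = ∫₀^{q_m} (2.7 + 0.1q) dq = 2.7×27.4474 + ½×0.1×27.4474² = 111.7760.

£111.8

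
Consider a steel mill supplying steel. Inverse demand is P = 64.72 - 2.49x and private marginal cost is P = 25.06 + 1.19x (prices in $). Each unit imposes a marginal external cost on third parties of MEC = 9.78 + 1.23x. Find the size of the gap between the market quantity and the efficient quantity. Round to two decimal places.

4.69 units

Market equilibrium (private): 25.06 + 1.19x = 64.72 - 2.49x → x_m = 10.7772.
Social marginal cost = private MC + MEC = 34.84 + 2.42x.
Set SMC = demand: 34.84 + 2.42x = 64.72 - 2.49x → x* = 6.0855.
Gap = |10.7772 − 6.0855| = 4.6917.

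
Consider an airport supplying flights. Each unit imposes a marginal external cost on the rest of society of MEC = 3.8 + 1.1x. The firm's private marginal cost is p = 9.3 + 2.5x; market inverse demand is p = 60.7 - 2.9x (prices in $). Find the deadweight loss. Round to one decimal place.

Market equilibrium (private): 9.3 + 2.5x = 60.7 - 2.9x → x_m = 9.5185.
Social marginal cost = private MC + MEC = 13.1 + 3.6x.
Set SMC = demand: 13.1 + 3.6x = 60.7 - 2.9x → x* = 7.3231.
The welfare-loss triangle has base |x_m − x*| and height MEC(x_m) (the vertical gap between SMC and demand is zero at x* and MEC at x_m).
DWL = ½ × 2.1954 × 14.2704 = 15.6646.

DWL = $15.7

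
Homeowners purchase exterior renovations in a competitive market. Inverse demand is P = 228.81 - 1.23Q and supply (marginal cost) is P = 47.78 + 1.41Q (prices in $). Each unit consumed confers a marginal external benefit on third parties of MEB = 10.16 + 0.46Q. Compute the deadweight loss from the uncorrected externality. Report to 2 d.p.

DWL = $398.89

Market equilibrium (private): 47.78 + 1.41Q = 228.81 - 1.23Q → Q_m = 68.5720.
Social marginal benefit = demand + MEB = 238.97 - 0.77Q.
Set SMB = MC: 238.97 - 0.77Q = 47.78 + 1.41Q → Q* = 87.7018.
Height of the DWL triangle at Q_m is SMB(Q_m) − MC(Q_m) = MEB(Q_m) = 41.7031.
DWL = ½ × 19.1298 × 41.7031 = 398.8860.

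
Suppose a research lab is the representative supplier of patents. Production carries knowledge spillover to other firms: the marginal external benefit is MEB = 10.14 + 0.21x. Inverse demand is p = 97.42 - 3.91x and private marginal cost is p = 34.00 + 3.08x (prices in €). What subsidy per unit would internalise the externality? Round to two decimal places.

subsidy = €12.42 per unit

Social marginal cost = private MC − MEB = 23.86 + 2.87x.
Set SMC = demand: 23.86 + 2.87x = 97.42 - 3.91x → x* = 10.8496.
The Pigouvian subsidy equals MEB at x*: 10.14 + 0.21×10.8496 = 12.4184.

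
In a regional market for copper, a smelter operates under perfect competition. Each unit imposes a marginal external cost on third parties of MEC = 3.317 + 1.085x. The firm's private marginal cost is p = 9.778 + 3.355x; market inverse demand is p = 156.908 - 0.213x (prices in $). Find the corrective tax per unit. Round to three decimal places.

Social marginal cost = private MC + MEC = 13.095 + 4.440x.
Set SMC = demand: 13.095 + 4.440x = 156.908 - 0.213x → x* = 30.9076.
The Pigouvian tax equals MEC at x*: 3.317 + 1.085×30.9076 = 36.8517.

tax = $36.852 per unit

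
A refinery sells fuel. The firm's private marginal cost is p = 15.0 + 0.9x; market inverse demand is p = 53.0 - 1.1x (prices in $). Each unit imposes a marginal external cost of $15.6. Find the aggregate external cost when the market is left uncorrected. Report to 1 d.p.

Market equilibrium (private): 15.0 + 0.9x = 53.0 - 1.1x → x_m = 19.0000.
Total external cost = MEC × x_m = 15.6 × 19.0000 = 296.4000.

$296.4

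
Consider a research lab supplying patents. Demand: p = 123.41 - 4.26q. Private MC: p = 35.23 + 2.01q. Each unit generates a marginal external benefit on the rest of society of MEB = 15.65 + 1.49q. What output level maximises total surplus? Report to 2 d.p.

q* = 21.72

Social marginal cost = private MC − MEB = 19.58 + 0.52q.
Set SMC = demand: 19.58 + 0.52q = 123.41 - 4.26q → q* = 21.7218.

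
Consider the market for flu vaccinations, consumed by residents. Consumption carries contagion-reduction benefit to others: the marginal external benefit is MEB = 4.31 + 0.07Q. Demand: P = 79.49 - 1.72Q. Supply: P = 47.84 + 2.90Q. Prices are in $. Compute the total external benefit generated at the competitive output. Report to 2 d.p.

Market equilibrium (private): 47.84 + 2.90Q = 79.49 - 1.72Q → Q_m = 6.8506.
Total external benefit = ∫₀^{Q_m} (4.31 + 0.07Q) dQ = 4.31×6.8506 + ½×0.07×6.8506² = 31.1687.

$31.17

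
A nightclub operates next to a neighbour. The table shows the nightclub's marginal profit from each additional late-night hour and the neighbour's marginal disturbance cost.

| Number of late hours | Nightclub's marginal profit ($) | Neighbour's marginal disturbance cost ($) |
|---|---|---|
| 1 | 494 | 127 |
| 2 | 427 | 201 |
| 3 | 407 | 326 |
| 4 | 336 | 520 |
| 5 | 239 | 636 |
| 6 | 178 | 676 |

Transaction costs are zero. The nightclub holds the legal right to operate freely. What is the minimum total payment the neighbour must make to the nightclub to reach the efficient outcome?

Left alone the nightclub would choose level 6 (marginal profit stays positive).
Efficient level: k* = 3 (marginal profit ≥ marginal disturbance cost through 3).
The neighbour must at least cover the nightclub's forgone profit from cutting 6→3: 336 + 239 + 178 = 753.

$753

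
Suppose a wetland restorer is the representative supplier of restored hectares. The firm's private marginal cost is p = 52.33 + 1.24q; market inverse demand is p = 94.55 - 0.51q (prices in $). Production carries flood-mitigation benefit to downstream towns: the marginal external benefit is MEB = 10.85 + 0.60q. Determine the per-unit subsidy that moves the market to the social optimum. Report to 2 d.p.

Social marginal cost = private MC − MEB = 41.48 + 0.64q.
Set SMC = demand: 41.48 + 0.64q = 94.55 - 0.51q → q* = 46.1478.
The Pigouvian subsidy equals MEB at q*: 10.85 + 0.60×46.1478 = 38.5387.

subsidy = $38.54 per unit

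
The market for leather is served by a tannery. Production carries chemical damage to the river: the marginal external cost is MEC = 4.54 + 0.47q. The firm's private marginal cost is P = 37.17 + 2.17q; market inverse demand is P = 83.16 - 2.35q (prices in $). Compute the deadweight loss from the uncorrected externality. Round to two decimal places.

DWL = $8.71

Market equilibrium (private): 37.17 + 2.17q = 83.16 - 2.35q → q_m = 10.1748.
Social marginal cost = private MC + MEC = 41.71 + 2.64q.
Set SMC = demand: 41.71 + 2.64q = 83.16 - 2.35q → q* = 8.3066.
The welfare-loss triangle has base |q_m − q*| and height MEC(q_m) (the vertical gap between SMC and demand is zero at q* and MEC at q_m).
DWL = ½ × 1.8682 × 9.3221 = 8.7078.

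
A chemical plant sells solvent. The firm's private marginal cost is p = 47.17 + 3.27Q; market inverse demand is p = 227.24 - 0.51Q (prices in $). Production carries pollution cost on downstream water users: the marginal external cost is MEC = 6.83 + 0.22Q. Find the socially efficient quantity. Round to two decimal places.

Social marginal cost = private MC + MEC = 54.00 + 3.49Q.
Set SMC = demand: 54.00 + 3.49Q = 227.24 - 0.51Q → Q* = 43.3100.

Q* = 43.31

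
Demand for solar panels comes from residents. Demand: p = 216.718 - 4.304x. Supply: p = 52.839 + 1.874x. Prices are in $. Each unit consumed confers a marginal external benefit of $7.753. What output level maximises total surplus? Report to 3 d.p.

x* = 27.781

Social marginal benefit = demand + MEB = 224.471 - 4.304x.
Set SMB = MC: 224.471 - 4.304x = 52.839 + 1.874x → x* = 27.7812.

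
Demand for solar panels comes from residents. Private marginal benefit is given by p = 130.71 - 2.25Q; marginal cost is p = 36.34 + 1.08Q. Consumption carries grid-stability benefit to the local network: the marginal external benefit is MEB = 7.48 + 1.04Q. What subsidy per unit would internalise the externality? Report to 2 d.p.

Social marginal benefit = demand + MEB = 138.19 - 1.21Q.
Set SMB = MC: 138.19 - 1.21Q = 36.34 + 1.08Q → Q* = 44.4760.
The Pigouvian subsidy equals MEB at Q*: 7.48 + 1.04×44.4760 = 53.7350.

subsidy = 53.74 per unit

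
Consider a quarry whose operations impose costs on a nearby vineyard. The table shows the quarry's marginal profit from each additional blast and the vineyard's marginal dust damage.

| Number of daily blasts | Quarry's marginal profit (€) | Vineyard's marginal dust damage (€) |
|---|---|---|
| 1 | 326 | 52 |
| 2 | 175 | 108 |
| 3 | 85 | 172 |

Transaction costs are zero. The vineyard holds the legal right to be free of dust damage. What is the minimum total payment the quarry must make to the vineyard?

Efficient level: marginal profit ≥ marginal dust damage through level 2, so k* = 2.
With the vineyard holding the right, the quarry must at least compensate total damage at k*: 52 + 108 = 160.

€160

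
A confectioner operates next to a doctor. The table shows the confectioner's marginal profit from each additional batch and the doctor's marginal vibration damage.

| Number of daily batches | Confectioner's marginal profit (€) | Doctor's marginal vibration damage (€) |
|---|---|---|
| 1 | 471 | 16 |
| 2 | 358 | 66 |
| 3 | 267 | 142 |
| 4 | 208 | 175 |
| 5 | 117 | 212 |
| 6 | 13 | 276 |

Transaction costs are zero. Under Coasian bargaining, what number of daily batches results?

Bargaining reaches the level where marginal profit last exceeds marginal vibration damage.
That holds through level 4 (208 ≥ 175) but not at 5 (117 < 212).

4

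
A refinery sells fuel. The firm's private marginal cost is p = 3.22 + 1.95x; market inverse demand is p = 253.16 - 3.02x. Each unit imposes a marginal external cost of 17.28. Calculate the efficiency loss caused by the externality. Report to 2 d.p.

DWL = 30.04

Market equilibrium (private): 3.22 + 1.95x = 253.16 - 3.02x → x_m = 50.2897.
Social marginal cost = private MC + MEC = 20.50 + 1.95x.
Set SMC = demand: 20.50 + 1.95x = 253.16 - 3.02x → x* = 46.8129.
The welfare-loss triangle has base |x_m − x*| and height MEC(x_m) (the vertical gap between SMC and demand is zero at x* and MEC at x_m).
DWL = ½ × 3.4768 × 17.2800 = 30.0396.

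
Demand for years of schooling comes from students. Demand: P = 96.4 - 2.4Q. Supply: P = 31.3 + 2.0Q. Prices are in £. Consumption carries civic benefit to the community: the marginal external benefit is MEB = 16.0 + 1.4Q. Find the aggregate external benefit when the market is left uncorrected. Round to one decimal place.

£390.0

Market equilibrium (private): 31.3 + 2.0Q = 96.4 - 2.4Q → Q_m = 14.7955.
Total external benefit = ∫₀^{Q_m} (16.0 + 1.4Q) dQ = 16.0×14.7955 + ½×1.4×14.7955² = 389.9628.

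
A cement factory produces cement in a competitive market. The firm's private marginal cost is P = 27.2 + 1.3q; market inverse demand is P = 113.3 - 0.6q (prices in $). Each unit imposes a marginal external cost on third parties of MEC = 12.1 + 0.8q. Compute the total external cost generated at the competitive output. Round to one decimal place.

Market equilibrium (private): 27.2 + 1.3q = 113.3 - 0.6q → q_m = 45.3158.
Total external cost = ∫₀^{q_m} (12.1 + 0.8q) dq = 12.1×45.3158 + ½×0.8×45.3158² = 1369.7299.

$1369.7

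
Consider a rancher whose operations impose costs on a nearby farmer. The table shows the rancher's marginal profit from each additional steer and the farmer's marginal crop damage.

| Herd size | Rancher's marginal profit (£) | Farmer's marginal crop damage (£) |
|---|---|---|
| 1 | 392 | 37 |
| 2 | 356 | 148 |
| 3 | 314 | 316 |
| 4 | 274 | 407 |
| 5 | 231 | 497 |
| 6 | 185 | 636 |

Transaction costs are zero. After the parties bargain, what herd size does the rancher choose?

Bargaining reaches the level where marginal profit last exceeds marginal crop damage.
That holds through level 2 (356 ≥ 148) but not at 3 (314 < 316).

2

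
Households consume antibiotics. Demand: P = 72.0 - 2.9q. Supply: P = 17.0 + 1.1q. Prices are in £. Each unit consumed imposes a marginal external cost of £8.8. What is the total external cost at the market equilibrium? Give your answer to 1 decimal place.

Market equilibrium (private): 17.0 + 1.1q = 72.0 - 2.9q → q_m = 13.7500.
Total external cost = MEC × q_m = 8.8 × 13.7500 = 121.0000.

£121.0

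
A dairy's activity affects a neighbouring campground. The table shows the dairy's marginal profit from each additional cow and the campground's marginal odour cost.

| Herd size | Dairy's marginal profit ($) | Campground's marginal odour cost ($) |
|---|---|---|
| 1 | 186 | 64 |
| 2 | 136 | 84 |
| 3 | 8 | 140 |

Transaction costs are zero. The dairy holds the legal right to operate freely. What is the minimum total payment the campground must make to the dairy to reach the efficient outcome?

Left alone the dairy would choose level 3 (marginal profit stays positive).
Efficient level: k* = 2 (marginal profit ≥ marginal odour cost through 2).
The campground must at least cover the dairy's forgone profit from cutting 3→2: 8 = 8.

$8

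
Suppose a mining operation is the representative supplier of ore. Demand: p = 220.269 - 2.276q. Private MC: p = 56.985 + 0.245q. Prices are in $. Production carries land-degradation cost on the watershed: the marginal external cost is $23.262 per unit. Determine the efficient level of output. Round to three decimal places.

Social marginal cost = private MC + MEC = 80.247 + 0.245q.
Set SMC = demand: 80.247 + 0.245q = 220.269 - 2.276q → q* = 55.5422.

q* = 55.542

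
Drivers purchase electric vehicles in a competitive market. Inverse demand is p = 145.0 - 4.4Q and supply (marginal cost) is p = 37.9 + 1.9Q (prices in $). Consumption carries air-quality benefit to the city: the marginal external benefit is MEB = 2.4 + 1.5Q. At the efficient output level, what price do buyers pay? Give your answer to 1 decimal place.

P = $44.6

Social marginal benefit = demand + MEB = 147.4 - 2.9Q.
Set SMB = MC: 147.4 - 2.9Q = 37.9 + 1.9Q → Q* = 22.8125.
Consumer price on the demand curve at Q*: 145.0 − 4.4×22.8125 = 44.6250.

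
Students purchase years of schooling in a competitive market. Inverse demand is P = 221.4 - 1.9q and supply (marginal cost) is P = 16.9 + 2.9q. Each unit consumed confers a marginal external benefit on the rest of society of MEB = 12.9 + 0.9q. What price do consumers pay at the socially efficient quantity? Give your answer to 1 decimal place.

Social marginal benefit = demand + MEB = 234.3 - q.
Set SMB = MC: 234.3 - q = 16.9 + 2.9q → q* = 55.7436.
Consumer price on the demand curve at q*: 221.4 − 1.9×55.7436 = 115.4872.

P = 115.5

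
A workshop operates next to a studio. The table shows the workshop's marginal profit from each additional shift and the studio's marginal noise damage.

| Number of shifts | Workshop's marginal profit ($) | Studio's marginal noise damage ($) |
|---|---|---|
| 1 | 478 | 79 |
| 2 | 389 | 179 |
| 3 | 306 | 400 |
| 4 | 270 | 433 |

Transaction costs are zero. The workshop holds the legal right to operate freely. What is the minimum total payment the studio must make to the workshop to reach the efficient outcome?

Left alone the workshop would choose level 4 (marginal profit stays positive).
Efficient level: k* = 2 (marginal profit ≥ marginal noise damage through 2).
The studio must at least cover the workshop's forgone profit from cutting 4→2: 306 + 270 = 576.

$576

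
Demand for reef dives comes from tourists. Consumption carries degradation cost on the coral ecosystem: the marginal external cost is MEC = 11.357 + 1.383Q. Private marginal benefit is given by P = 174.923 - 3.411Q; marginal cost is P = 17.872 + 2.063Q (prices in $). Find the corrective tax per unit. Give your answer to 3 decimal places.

Social marginal benefit = demand − MEC = 163.566 - 4.794Q.
Set SMB = MC: 163.566 - 4.794Q = 17.872 + 2.063Q → Q* = 21.2475.
The Pigouvian tax equals MEC at Q*: 11.357 + 1.383×21.2475 = 40.7423.

tax = $40.742 per unit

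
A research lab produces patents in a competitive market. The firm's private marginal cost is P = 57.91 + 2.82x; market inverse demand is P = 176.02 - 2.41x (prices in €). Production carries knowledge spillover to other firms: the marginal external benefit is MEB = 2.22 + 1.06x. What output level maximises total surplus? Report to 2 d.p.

Social marginal cost = private MC − MEB = 55.69 + 1.76x.
Set SMC = demand: 55.69 + 1.76x = 176.02 - 2.41x → x* = 28.8561.

x* = 28.86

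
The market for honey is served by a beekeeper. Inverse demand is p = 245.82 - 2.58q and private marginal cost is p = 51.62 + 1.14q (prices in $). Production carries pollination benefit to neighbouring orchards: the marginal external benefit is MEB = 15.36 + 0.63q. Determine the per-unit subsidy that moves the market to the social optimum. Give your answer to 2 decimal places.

Social marginal cost = private MC − MEB = 36.26 + 0.51q.
Set SMC = demand: 36.26 + 0.51q = 245.82 - 2.58q → q* = 67.8188.
The Pigouvian subsidy equals MEB at q*: 15.36 + 0.63×67.8188 = 58.0858.

subsidy = $58.09 per unit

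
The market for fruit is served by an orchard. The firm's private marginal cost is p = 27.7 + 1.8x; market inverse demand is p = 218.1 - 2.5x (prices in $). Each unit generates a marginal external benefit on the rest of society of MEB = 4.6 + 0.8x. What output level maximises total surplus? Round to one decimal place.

x* = 55.7

Social marginal cost = private MC − MEB = 23.1 + x.
Set SMC = demand: 23.1 + x = 218.1 - 2.5x → x* = 55.7143.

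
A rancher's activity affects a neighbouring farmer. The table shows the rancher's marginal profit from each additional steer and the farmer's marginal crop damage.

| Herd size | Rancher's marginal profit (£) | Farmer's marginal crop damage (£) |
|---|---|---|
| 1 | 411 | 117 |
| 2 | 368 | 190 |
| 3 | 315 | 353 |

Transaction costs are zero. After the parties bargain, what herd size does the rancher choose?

2

Bargaining reaches the level where marginal profit last exceeds marginal crop damage.
That holds through level 2 (368 ≥ 190) but not at 3 (315 < 353).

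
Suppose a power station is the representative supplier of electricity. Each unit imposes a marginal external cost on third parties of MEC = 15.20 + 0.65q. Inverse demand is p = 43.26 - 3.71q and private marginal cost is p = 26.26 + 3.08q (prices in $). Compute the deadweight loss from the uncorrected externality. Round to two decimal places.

DWL = $19.03

Market equilibrium (private): 26.26 + 3.08q = 43.26 - 3.71q → q_m = 2.5037.
Social marginal cost = private MC + MEC = 41.46 + 3.73q.
Set SMC = demand: 41.46 + 3.73q = 43.26 - 3.71q → q* = 0.2419.
The welfare-loss triangle has base |q_m − q*| and height MEC(q_m) (the vertical gap between SMC and demand is zero at q* and MEC at q_m).
DWL = ½ × 2.2618 × 16.8274 = 19.0301.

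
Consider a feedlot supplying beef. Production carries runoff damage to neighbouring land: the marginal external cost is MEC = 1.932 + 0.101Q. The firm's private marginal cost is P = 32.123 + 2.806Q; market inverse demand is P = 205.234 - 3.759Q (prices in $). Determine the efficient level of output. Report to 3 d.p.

Q* = 25.679

Social marginal cost = private MC + MEC = 34.055 + 2.907Q.
Set SMC = demand: 34.055 + 2.907Q = 205.234 - 3.759Q → Q* = 25.6794.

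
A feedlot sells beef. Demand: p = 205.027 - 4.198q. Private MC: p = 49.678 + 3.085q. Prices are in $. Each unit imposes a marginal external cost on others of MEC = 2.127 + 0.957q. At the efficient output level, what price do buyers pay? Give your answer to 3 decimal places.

P = $126.966

Social marginal cost = private MC + MEC = 51.805 + 4.042q.
Set SMC = demand: 51.805 + 4.042q = 205.027 - 4.198q → q* = 18.5949.
Consumer price on the demand curve at q*: 205.027 − 4.198×18.5949 = 126.9656.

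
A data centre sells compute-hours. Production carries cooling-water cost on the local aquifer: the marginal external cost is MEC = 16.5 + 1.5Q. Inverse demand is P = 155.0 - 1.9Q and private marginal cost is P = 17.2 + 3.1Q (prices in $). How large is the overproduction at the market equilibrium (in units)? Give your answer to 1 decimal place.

Market equilibrium (private): 17.2 + 3.1Q = 155.0 - 1.9Q → Q_m = 27.5600.
Social marginal cost = private MC + MEC = 33.7 + 4.6Q.
Set SMC = demand: 33.7 + 4.6Q = 155.0 - 1.9Q → Q* = 18.6615.
Gap = |27.5600 − 18.6615| = 8.8985.

8.9 units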